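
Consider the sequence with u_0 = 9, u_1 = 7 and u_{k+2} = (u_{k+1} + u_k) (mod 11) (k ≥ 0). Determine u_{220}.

Computing terms: u_0 = 9, u_1 = 7, u_2 = 5, u_3 = 1, u_4 = 6, u_5 = 7, u_6 = 2, u_7 = 9, u_8 = 0, u_9 = 9, u_{10} = 9, u_{11} = 7.
The sequence repeats with period 10.
(220 - 0) mod 10 = 0, so u_{220} = u_0 = 9.

9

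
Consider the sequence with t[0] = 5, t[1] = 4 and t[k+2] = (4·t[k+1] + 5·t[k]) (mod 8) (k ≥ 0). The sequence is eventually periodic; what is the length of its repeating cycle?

4

t[0] = 5; t[1] = 4; t[2] = 1; t[3] = 0; t[4] = 5; t[5] = 4.
Since (t[4], t[5]) = (t[0], t[1]) = (5, 4) (two consecutive terms determine the rest), the sequence is periodic with period 4.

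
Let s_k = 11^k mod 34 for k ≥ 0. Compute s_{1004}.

13

We have s_0 = 1, s_1 = 11, s_2 = 19, s_3 = 5, s_4 = 21, s_5 = 27, s_6 = 25, s_7 = 3, s_8 = 33, s_9 = 23, s_{10} = 15, s_{11} = 29, s_{12} = 13, s_{13} = 7, s_{14} = 9, s_{15} = 31, s_{16} = 1.
The sequence repeats with period 16.
(1004 - 0) mod 16 = 12, so s_{1004} = s_{12} = 13.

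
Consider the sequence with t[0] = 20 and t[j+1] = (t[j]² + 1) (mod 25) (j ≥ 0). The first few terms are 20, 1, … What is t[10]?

1

Computing terms: t[0] = 20, t[1] = 1, t[2] = 2, t[3] = 5, t[4] = 1.
Since t[4] = t[1] = 1, the sequence is eventually periodic: after a pre-period of length 1 it cycles with period 3.
For j ≥ 1, t[j] depends only on (j - 1) mod 3. (10 - 1) mod 3 = 0, so t[10] = t[1] = 1.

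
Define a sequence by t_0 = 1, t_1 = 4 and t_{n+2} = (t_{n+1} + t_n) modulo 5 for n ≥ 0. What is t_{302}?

0

We have t_0 = 1,  t_1 = 4,  t_2 = 0,  t_3 = 4,  t_4 = 4,  t_5 = 3,  t_6 = 2,  t_7 = 0,  t_8 = 2,  t_9 = 2,  t_{10} = 4,  t_{11} = 1,  t_{12} = 0,  t_{13} = 1,  t_{14} = 1,  t_{15} = 2,  t_{16} = 3,  t_{17} = 0,  t_{18} = 3,  t_{19} = 3,  t_{20} = 1,  t_{21} = 4.
The sequence repeats with period 20.
(302 - 0) mod 20 = 2, so t_{302} = t_2 = 0.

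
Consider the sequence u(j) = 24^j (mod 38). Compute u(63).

20

We have u(0) = 1, u(1) = 24, u(2) = 6, u(3) = 30, u(4) = 36, u(5) = 28, u(6) = 26, u(7) = 16, u(8) = 4, u(9) = 20, u(10) = 24.
Since u(10) = u(1) = 24, the sequence is eventually periodic: after a pre-period of length 1 it cycles with period 9.
For j ≥ 1, u(j) depends only on (j - 1) mod 9. (63 - 1) mod 9 = 8, so u(63) = u(9) = 20.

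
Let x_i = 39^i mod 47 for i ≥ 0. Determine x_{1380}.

1

We have x_0 = 1; x_1 = 39; x_2 = 17; x_3 = 5; x_4 = 7; x_5 = 38; x_6 = 25; x_7 = 35; x_8 = 2; x_9 = 31; x_{10} = 34; x_{11} = 10; x_{12} = 14; x_{13} = 29; x_{14} = 3; x_{15} = 23; x_{16} = 4; x_{17} = 15; x_{18} = 21; x_{19} = 20; x_{20} = 28; x_{21} = 11; x_{22} = 6; x_{23} = 46; x_{24} = 8; x_{25} = 30; x_{26} = 42; x_{27} = 40; x_{28} = 9; x_{29} = 22; x_{30} = 12; x_{31} = 45; x_{32} = 16; x_{33} = 13; x_{34} = 37; x_{35} = 33; x_{36} = 18; x_{37} = 44; x_{38} = 24; x_{39} = 43; x_{40} = 32; x_{41} = 26; x_{42} = 27; x_{43} = 19; x_{44} = 36; x_{45} = 41; x_{46} = 1.
Since x_{46} = x_0 = 1, the sequence is periodic with period 46.
So x_{1380} = x_{0 + ((1380-0) mod 46)} = x_0 = 1.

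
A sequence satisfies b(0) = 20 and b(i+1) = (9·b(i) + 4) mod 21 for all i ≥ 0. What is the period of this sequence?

b(0) = 20, b(1) = 16, b(2) = 1, b(3) = 13, b(4) = 16.
Since b(4) = b(1) = 16, the sequence is eventually periodic: after a pre-period of length 1 it cycles with period 3.

3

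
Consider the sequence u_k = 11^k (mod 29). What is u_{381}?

3

We have u_0 = 1,  u_1 = 11,  u_2 = 5,  u_3 = 26,  u_4 = 25,  u_5 = 14,  u_6 = 9,  u_7 = 12,  u_8 = 16,  u_9 = 2,  u_{10} = 22,  u_{11} = 10,  u_{12} = 23,  u_{13} = 21,  u_{14} = 28,  u_{15} = 18,  u_{16} = 24,  u_{17} = 3,  u_{18} = 4,  u_{19} = 15,  u_{20} = 20,  u_{21} = 17,  u_{22} = 13,  u_{23} = 27,  u_{24} = 7,  u_{25} = 19,  u_{26} = 6,  u_{27} = 8,  u_{28} = 1.
Since u_{28} = u_0 = 1, the sequence is periodic with period 28.
(381 - 0) mod 28 = 17, so u_{381} = u_{17} = 3.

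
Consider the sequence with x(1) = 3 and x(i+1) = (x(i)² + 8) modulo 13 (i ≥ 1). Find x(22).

x(1) = 3, x(2) = 4, x(3) = 11, x(4) = 12, x(5) = 9, x(6) = 11.
Since x(6) = x(3) = 11, the sequence is eventually periodic: after a pre-period of length 2 it cycles with period 3.
For i ≥ 3, x(i) depends only on (i - 3) mod 3. (22 - 3) mod 3 = 1, so x(22) = x(4) = 12.

12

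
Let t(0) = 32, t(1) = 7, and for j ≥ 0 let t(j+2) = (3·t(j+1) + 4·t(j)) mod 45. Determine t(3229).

34

We have t(0) = 32; t(1) = 7; t(2) = 14; t(3) = 25; t(4) = 41; t(5) = 43; t(6) = 23; t(7) = 16; t(8) = 5; t(9) = 34; t(10) = 32; t(11) = 7.
The sequence repeats with period 10.
(3229 - 0) mod 10 = 9, so t(3229) = t(9) = 34.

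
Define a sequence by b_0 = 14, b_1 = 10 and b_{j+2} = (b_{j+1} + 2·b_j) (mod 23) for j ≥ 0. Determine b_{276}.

Computing terms: b_0 = 14,  b_1 = 10,  b_2 = 15,  b_3 = 12,  b_4 = 19,  b_5 = 20,  b_6 = 12,  b_7 = 6,  b_8 = 7,  b_9 = 19,  b_{10} = 10,  b_{11} = 2,  b_{12} = 22,  b_{13} = 3,  b_{14} = 1,  b_{15} = 7,  b_{16} = 9,  b_{17} = 0,  b_{18} = 18,  b_{19} = 18,  b_{20} = 8,  b_{21} = 21,  b_{22} = 14,  b_{23} = 10.
The sequence repeats with period 22.
(276 - 0) mod 22 = 12, so b_{276} = b_{12} = 22.

22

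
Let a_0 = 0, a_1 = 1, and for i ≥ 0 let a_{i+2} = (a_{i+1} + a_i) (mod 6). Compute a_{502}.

5

Listing terms: a_0 = 0, a_1 = 1, a_2 = 1, a_3 = 2, a_4 = 3, a_5 = 5, a_6 = 2, a_7 = 1, a_8 = 3, a_9 = 4, a_{10} = 1, a_{11} = 5, a_{12} = 0, a_{13} = 5, a_{14} = 5, a_{15} = 4, a_{16} = 3, a_{17} = 1, a_{18} = 4, a_{19} = 5, a_{20} = 3, a_{21} = 2, a_{22} = 5, a_{23} = 1, a_{24} = 0, a_{25} = 1.
The sequence repeats with period 24.
So a_{502} = a_{0 + ((502-0) mod 24)} = a_{22} = 5.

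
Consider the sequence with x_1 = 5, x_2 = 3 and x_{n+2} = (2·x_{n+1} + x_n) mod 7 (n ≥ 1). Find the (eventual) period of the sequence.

6

x_1 = 5; x_2 = 3; x_3 = 4; x_4 = 4; x_5 = 5; x_6 = 0; x_7 = 5; x_8 = 3.
Since (x_7, x_8) = (x_1, x_2) = (5, 3) (two consecutive terms determine the rest), the sequence is periodic with period 6.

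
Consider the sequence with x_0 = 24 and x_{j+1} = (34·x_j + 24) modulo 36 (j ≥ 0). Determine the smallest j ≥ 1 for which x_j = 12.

1

x_0 = 24,  x_1 = 12,  x_2 = 0,  x_3 = 24.
The sequence repeats with period 3.
The value 12 first appears (with j ≥ 1) at x_1.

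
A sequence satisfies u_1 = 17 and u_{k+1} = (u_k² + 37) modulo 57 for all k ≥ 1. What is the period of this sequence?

We have u_1 = 17, u_2 = 41, u_3 = 8, u_4 = 44, u_5 = 35, u_6 = 8.
Since u_6 = u_3 = 8, the sequence is eventually periodic: after a pre-period of length 2 it cycles with period 3.

3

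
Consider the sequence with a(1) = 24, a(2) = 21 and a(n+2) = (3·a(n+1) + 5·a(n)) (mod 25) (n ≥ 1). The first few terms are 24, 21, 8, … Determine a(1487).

13

Listing terms: a(1) = 24; a(2) = 21; a(3) = 8; a(4) = 4; a(5) = 2; a(6) = 1; a(7) = 13; a(8) = 19; a(9) = 22; a(10) = 11; a(11) = 18; a(12) = 9; a(13) = 17; a(14) = 21; a(15) = 23; a(16) = 24; a(17) = 12; a(18) = 6; a(19) = 3; a(20) = 14; a(21) = 7; a(22) = 16; a(23) = 8; a(24) = 4.
Since (a(23), a(24)) = (a(3), a(4)) = (8, 4) (two consecutive terms determine the rest), the sequence is eventually periodic: after a pre-period of length 2 it cycles with period 20.
For n ≥ 3, a(n) depends only on (n - 3) mod 20. (1487 - 3) mod 20 = 4, so a(1487) = a(7) = 13.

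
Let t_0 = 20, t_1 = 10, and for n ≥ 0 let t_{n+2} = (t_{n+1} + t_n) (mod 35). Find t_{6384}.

20

Listing terms: t_0 = 20; t_1 = 10; t_2 = 30; t_3 = 5; t_4 = 0; t_5 = 5; t_6 = 5; t_7 = 10; t_8 = 15; t_9 = 25; t_{10} = 5; t_{11} = 30; t_{12} = 0; t_{13} = 30; t_{14} = 30; t_{15} = 25; t_{16} = 20; t_{17} = 10.
The sequence repeats with period 16.
So t_{6384} = t_{0 + ((6384-0) mod 16)} = t_0 = 20.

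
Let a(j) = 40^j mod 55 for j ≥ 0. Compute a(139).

We have a(0) = 1,  a(1) = 40,  a(2) = 5,  a(3) = 35,  a(4) = 25,  a(5) = 10,  a(6) = 15,  a(7) = 50,  a(8) = 20,  a(9) = 30,  a(10) = 45,  a(11) = 40.
Since a(11) = a(1) = 40, the sequence is eventually periodic: after a pre-period of length 1 it cycles with period 10.
For j ≥ 1, a(j) depends only on (j - 1) mod 10. (139 - 1) mod 10 = 8, so a(139) = a(9) = 30.

30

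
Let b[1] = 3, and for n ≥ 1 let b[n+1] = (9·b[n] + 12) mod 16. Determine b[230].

7

Listing terms: b[1] = 3,  b[2] = 7,  b[3] = 11,  b[4] = 15,  b[5] = 3.
The sequence repeats with period 4.
(230 - 1) mod 4 = 1, so b[230] = b[2] = 7.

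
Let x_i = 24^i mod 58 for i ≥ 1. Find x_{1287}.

52

We have x_1 = 24,  x_2 = 54,  x_3 = 20,  x_4 = 16,  x_5 = 36,  x_6 = 52,  x_7 = 30,  x_8 = 24.
Since x_8 = x_1 = 24, the sequence is periodic with period 7.
(1287 - 1) mod 7 = 5, so x_{1287} = x_6 = 52.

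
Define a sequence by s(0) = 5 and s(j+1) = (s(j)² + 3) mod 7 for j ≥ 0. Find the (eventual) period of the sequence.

Computing terms: s(0) = 5, s(1) = 0, s(2) = 3, s(3) = 5.
The sequence repeats with period 3.

3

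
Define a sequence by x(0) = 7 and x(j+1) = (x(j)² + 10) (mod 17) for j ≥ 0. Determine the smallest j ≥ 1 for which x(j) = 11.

Listing terms: x(0) = 7; x(1) = 8; x(2) = 6; x(3) = 12; x(4) = 1; x(5) = 11; x(6) = 12.
Since x(6) = x(3) = 12, the sequence is eventually periodic: after a pre-period of length 3 it cycles with period 3.
The value 11 first appears (with j ≥ 1) at x(5).

5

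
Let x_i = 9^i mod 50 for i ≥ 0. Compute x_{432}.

31

Computing terms: x_0 = 1,  x_1 = 9,  x_2 = 31,  x_3 = 29,  x_4 = 11,  x_5 = 49,  x_6 = 41,  x_7 = 19,  x_8 = 21,  x_9 = 39,  x_{10} = 1.
Since x_{10} = x_0 = 1, the sequence is periodic with period 10.
So x_{432} = x_{0 + ((432-0) mod 10)} = x_2 = 31.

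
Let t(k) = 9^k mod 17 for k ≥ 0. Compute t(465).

We have t(0) = 1,  t(1) = 9,  t(2) = 13,  t(3) = 15,  t(4) = 16,  t(5) = 8,  t(6) = 4,  t(7) = 2,  t(8) = 1.
Since t(8) = t(0) = 1, the sequence is periodic with period 8.
So t(465) = t(0 + ((465-0) mod 8)) = t(1) = 9.

9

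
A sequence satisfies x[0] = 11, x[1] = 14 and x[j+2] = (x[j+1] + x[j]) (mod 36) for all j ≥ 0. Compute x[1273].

14

Computing terms: x[0] = 11, x[1] = 14, x[2] = 25, x[3] = 3, x[4] = 28, x[5] = 31, x[6] = 23, x[7] = 18, x[8] = 5, x[9] = 23, x[10] = 28, x[11] = 15, x[12] = 7, x[13] = 22, x[14] = 29, x[15] = 15, x[16] = 8, x[17] = 23, x[18] = 31, x[19] = 18, x[20] = 13, x[21] = 31, x[22] = 8, x[23] = 3, x[24] = 11, x[25] = 14.
The sequence repeats with period 24.
So x[1273] = x[0 + ((1273-0) mod 24)] = x[1] = 14.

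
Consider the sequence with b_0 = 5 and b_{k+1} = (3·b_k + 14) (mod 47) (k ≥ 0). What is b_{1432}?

We have b_0 = 5, b_1 = 29, b_2 = 7, b_3 = 35, b_4 = 25, b_5 = 42, b_6 = 46, b_7 = 11, b_8 = 0, b_9 = 14, b_{10} = 9, b_{11} = 41, b_{12} = 43, b_{13} = 2, b_{14} = 20, b_{15} = 27, b_{16} = 1, b_{17} = 17, b_{18} = 18, b_{19} = 21, b_{20} = 30, b_{21} = 10, b_{22} = 44, b_{23} = 5.
Since b_{23} = b_0 = 5, the sequence is periodic with period 23.
So b_{1432} = b_{0 + ((1432-0) mod 23)} = b_6 = 46.

46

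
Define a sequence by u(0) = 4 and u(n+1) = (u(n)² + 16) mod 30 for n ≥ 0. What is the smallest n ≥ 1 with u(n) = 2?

1

We have u(0) = 4; u(1) = 2; u(2) = 20; u(3) = 26; u(4) = 2.
Since u(4) = u(1) = 2, the sequence is eventually periodic: after a pre-period of length 1 it cycles with period 3.
The value 2 first appears (with n ≥ 1) at u(1).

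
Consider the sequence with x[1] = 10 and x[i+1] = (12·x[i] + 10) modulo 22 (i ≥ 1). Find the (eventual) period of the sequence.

We have x[1] = 10,  x[2] = 20,  x[3] = 8,  x[4] = 18,  x[5] = 6,  x[6] = 16,  x[7] = 4,  x[8] = 14,  x[9] = 2,  x[10] = 12,  x[11] = 0,  x[12] = 10.
Since x[12] = x[1] = 10, the sequence is periodic with period 11.

11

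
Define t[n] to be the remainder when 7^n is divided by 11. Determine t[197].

6

Listing terms: t[1] = 7; t[2] = 5; t[3] = 2; t[4] = 3; t[5] = 10; t[6] = 4; t[7] = 6; t[8] = 9; t[9] = 8; t[10] = 1; t[11] = 7.
The sequence repeats with period 10.
(197 - 1) mod 10 = 6, so t[197] = t[7] = 6.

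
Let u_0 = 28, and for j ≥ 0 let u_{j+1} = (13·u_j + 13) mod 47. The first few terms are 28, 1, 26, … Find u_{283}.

Computing terms: u_0 = 28,  u_1 = 1,  u_2 = 26,  u_3 = 22,  u_4 = 17,  u_5 = 46,  u_6 = 0,  u_7 = 13,  u_8 = 41,  u_9 = 29,  u_{10} = 14,  u_{11} = 7,  u_{12} = 10,  u_{13} = 2,  u_{14} = 39,  u_{15} = 3,  u_{16} = 5,  u_{17} = 31,  u_{18} = 40,  u_{19} = 16,  u_{20} = 33,  u_{21} = 19,  u_{22} = 25,  u_{23} = 9,  u_{24} = 36,  u_{25} = 11,  u_{26} = 15,  u_{27} = 20,  u_{28} = 38,  u_{29} = 37,  u_{30} = 24,  u_{31} = 43,  u_{32} = 8,  u_{33} = 23,  u_{34} = 30,  u_{35} = 27,  u_{36} = 35,  u_{37} = 45,  u_{38} = 34,  u_{39} = 32,  u_{40} = 6,  u_{41} = 44,  u_{42} = 21,  u_{43} = 4,  u_{44} = 18,  u_{45} = 12,  u_{46} = 28.
Since u_{46} = u_0 = 28, the sequence is periodic with period 46.
(283 - 0) mod 46 = 7, so u_{283} = u_7 = 13.

13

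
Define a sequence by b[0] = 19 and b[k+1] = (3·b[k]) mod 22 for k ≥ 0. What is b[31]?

13

We have b[0] = 19,  b[1] = 13,  b[2] = 17,  b[3] = 7,  b[4] = 21,  b[5] = 19.
Since b[5] = b[0] = 19, the sequence is periodic with period 5.
(31 - 0) mod 5 = 1, so b[31] = b[1] = 13.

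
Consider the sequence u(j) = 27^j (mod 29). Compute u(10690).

Listing terms: u(0) = 1,  u(1) = 27,  u(2) = 4,  u(3) = 21,  u(4) = 16,  u(5) = 26,  u(6) = 6,  u(7) = 17,  u(8) = 24,  u(9) = 10,  u(10) = 9,  u(11) = 11,  u(12) = 7,  u(13) = 15,  u(14) = 28,  u(15) = 2,  u(16) = 25,  u(17) = 8,  u(18) = 13,  u(19) = 3,  u(20) = 23,  u(21) = 12,  u(22) = 5,  u(23) = 19,  u(24) = 20,  u(25) = 18,  u(26) = 22,  u(27) = 14,  u(28) = 1.
The sequence repeats with period 28.
(10690 - 0) mod 28 = 22, so u(10690) = u(22) = 5.

5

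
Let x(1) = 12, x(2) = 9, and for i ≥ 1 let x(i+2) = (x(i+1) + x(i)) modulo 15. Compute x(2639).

0

x(1) = 12; x(2) = 9; x(3) = 6; x(4) = 0; x(5) = 6; x(6) = 6; x(7) = 12; x(8) = 3; x(9) = 0; x(10) = 3; x(11) = 3; x(12) = 6; x(13) = 9; x(14) = 0; x(15) = 9; x(16) = 9; x(17) = 3; x(18) = 12; x(19) = 0; x(20) = 12; x(21) = 12; x(22) = 9.
The sequence repeats with period 20.
So x(2639) = x(1 + ((2639-1) mod 20)) = x(19) = 0.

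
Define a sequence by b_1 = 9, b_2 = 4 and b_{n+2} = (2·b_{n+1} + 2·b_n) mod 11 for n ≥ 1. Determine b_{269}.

6

Listing terms: b_1 = 9,  b_2 = 4,  b_3 = 4,  b_4 = 5,  b_5 = 7,  b_6 = 2,  b_7 = 7,  b_8 = 7,  b_9 = 6,  b_{10} = 4,  b_{11} = 9,  b_{12} = 4.
The sequence repeats with period 10.
(269 - 1) mod 10 = 8, so b_{269} = b_9 = 6.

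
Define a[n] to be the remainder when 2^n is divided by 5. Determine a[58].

a[0] = 1; a[1] = 2; a[2] = 4; a[3] = 3; a[4] = 1.
Since a[4] = a[0] = 1, the sequence is periodic with period 4.
So a[58] = a[0 + ((58-0) mod 4)] = a[2] = 4.

4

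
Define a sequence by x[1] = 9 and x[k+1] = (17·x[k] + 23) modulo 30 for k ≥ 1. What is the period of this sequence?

Computing terms: x[1] = 9,  x[2] = 26,  x[3] = 15,  x[4] = 8,  x[5] = 9.
Since x[5] = x[1] = 9, the sequence is periodic with period 4.

4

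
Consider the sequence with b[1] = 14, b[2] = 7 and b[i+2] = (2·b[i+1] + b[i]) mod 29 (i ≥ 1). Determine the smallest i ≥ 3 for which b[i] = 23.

Listing terms: b[1] = 14, b[2] = 7, b[3] = 28, b[4] = 5, b[5] = 9, b[6] = 23, b[7] = 26, b[8] = 17, b[9] = 2, b[10] = 21, b[11] = 15, b[12] = 22, b[13] = 1, b[14] = 24, b[15] = 20, b[16] = 6, b[17] = 3, b[18] = 12, b[19] = 27, b[20] = 8, b[21] = 14, b[22] = 7.
The sequence repeats with period 20.
The value 23 first appears (with i ≥ 3) at b[6].

6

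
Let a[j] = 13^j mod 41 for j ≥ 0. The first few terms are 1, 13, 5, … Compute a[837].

12

Computing terms: a[0] = 1; a[1] = 13; a[2] = 5; a[3] = 24; a[4] = 25; a[5] = 38; a[6] = 2; a[7] = 26; a[8] = 10; a[9] = 7; a[10] = 9; a[11] = 35; a[12] = 4; a[13] = 11; a[14] = 20; a[15] = 14; a[16] = 18; a[17] = 29; a[18] = 8; a[19] = 22; a[20] = 40; a[21] = 28; a[22] = 36; a[23] = 17; a[24] = 16; a[25] = 3; a[26] = 39; a[27] = 15; a[28] = 31; a[29] = 34; a[30] = 32; a[31] = 6; a[32] = 37; a[33] = 30; a[34] = 21; a[35] = 27; a[36] = 23; a[37] = 12; a[38] = 33; a[39] = 19; a[40] = 1.
Since a[40] = a[0] = 1, the sequence is periodic with period 40.
(837 - 0) mod 40 = 37, so a[837] = a[37] = 12.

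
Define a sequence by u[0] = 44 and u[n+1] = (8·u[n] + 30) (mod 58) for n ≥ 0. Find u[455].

u[0] = 44,  u[1] = 34,  u[2] = 12,  u[3] = 10,  u[4] = 52,  u[5] = 40,  u[6] = 2,  u[7] = 46,  u[8] = 50,  u[9] = 24,  u[10] = 48,  u[11] = 8,  u[12] = 36,  u[13] = 28,  u[14] = 22,  u[15] = 32,  u[16] = 54,  u[17] = 56,  u[18] = 14,  u[19] = 26,  u[20] = 6,  u[21] = 20,  u[22] = 16,  u[23] = 42,  u[24] = 18,  u[25] = 0,  u[26] = 30,  u[27] = 38,  u[28] = 44.
The sequence repeats with period 28.
So u[455] = u[0 + ((455-0) mod 28)] = u[7] = 46.

46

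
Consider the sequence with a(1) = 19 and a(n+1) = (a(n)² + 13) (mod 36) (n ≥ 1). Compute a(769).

Listing terms: a(1) = 19, a(2) = 14, a(3) = 29, a(4) = 26, a(5) = 5, a(6) = 2, a(7) = 17, a(8) = 14.
Since a(8) = a(2) = 14, the sequence is eventually periodic: after a pre-period of length 1 it cycles with period 6.
For n ≥ 2, a(n) depends only on (n - 2) mod 6. (769 - 2) mod 6 = 5, so a(769) = a(7) = 17.

17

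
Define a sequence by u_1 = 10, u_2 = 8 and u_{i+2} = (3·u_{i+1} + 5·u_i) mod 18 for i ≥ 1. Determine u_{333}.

Computing terms: u_1 = 10,  u_2 = 8,  u_3 = 2,  u_4 = 10,  u_5 = 4,  u_6 = 8,  u_7 = 8,  u_8 = 10,  u_9 = 16,  u_{10} = 8,  u_{11} = 14,  u_{12} = 10,  u_{13} = 10,  u_{14} = 8.
The sequence repeats with period 12.
(333 - 1) mod 12 = 8, so u_{333} = u_9 = 16.

16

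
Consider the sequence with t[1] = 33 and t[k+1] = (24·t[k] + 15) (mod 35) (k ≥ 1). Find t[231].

28

Listing terms: t[1] = 33, t[2] = 2, t[3] = 28, t[4] = 22, t[5] = 18, t[6] = 27, t[7] = 33.
Since t[7] = t[1] = 33, the sequence is periodic with period 6.
(231 - 1) mod 6 = 2, so t[231] = t[3] = 28.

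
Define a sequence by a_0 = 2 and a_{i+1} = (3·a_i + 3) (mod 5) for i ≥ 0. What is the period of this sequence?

a_0 = 2,  a_1 = 4,  a_2 = 0,  a_3 = 3,  a_4 = 2.
Since a_4 = a_0 = 2, the sequence is periodic with period 4.

4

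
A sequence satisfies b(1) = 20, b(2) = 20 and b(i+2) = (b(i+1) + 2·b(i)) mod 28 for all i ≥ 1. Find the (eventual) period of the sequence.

b(1) = 20; b(2) = 20; b(3) = 4; b(4) = 16; b(5) = 24; b(6) = 0; b(7) = 20; b(8) = 20.
The sequence repeats with period 6.

6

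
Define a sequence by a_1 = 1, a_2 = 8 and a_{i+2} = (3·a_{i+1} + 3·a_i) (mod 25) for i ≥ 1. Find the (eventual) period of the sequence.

20

Listing terms: a_1 = 1,  a_2 = 8,  a_3 = 2,  a_4 = 5,  a_5 = 21,  a_6 = 3,  a_7 = 22,  a_8 = 0,  a_9 = 16,  a_{10} = 23,  a_{11} = 17,  a_{12} = 20,  a_{13} = 11,  a_{14} = 18,  a_{15} = 12,  a_{16} = 15,  a_{17} = 6,  a_{18} = 13,  a_{19} = 7,  a_{20} = 10,  a_{21} = 1,  a_{22} = 8.
The sequence repeats with period 20.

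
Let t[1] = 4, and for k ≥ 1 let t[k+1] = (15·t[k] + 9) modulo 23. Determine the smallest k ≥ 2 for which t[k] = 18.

16

t[1] = 4; t[2] = 0; t[3] = 9; t[4] = 6; t[5] = 7; t[6] = 22; t[7] = 17; t[8] = 11; t[9] = 13; t[10] = 20; t[11] = 10; t[12] = 21; t[13] = 2; t[14] = 16; t[15] = 19; t[16] = 18; t[17] = 3; t[18] = 8; t[19] = 14; t[20] = 12; t[21] = 5; t[22] = 15; t[23] = 4.
Since t[23] = t[1] = 4, the sequence is periodic with period 22.
The value 18 first appears (with k ≥ 2) at t[16].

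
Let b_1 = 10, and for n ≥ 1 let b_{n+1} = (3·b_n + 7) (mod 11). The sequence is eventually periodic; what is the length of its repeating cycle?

We have b_1 = 10,  b_2 = 4,  b_3 = 8,  b_4 = 9,  b_5 = 1,  b_6 = 10.
Since b_6 = b_1 = 10, the sequence is periodic with period 5.

5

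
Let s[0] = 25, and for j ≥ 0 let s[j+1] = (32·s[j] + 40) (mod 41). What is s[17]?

Listing terms: s[0] = 25, s[1] = 20, s[2] = 24, s[3] = 29, s[4] = 25.
Since s[4] = s[0] = 25, the sequence is periodic with period 4.
(17 - 0) mod 4 = 1, so s[17] = s[1] = 20.

20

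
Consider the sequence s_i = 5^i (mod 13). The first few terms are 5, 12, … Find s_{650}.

12

s_1 = 5, s_2 = 12, s_3 = 8, s_4 = 1, s_5 = 5.
Since s_5 = s_1 = 5, the sequence is periodic with period 4.
So s_{650} = s_{1 + ((650-1) mod 4)} = s_2 = 12.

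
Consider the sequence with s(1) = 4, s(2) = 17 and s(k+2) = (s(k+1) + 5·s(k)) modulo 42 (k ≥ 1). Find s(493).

22

s(1) = 4, s(2) = 17, s(3) = 37, s(4) = 38, s(5) = 13, s(6) = 35, s(7) = 16, s(8) = 23, s(9) = 19, s(10) = 8, s(11) = 19, s(12) = 17, s(13) = 28, s(14) = 29, s(15) = 1, s(16) = 20, s(17) = 25, s(18) = 41, s(19) = 40, s(20) = 35, s(21) = 25, s(22) = 32, s(23) = 31, s(24) = 23, s(25) = 10, s(26) = 41, s(27) = 7, s(28) = 2, s(29) = 37, s(30) = 5, s(31) = 22, s(32) = 5, s(33) = 31, s(34) = 14, s(35) = 1, s(36) = 29, s(37) = 34, s(38) = 11, s(39) = 13, s(40) = 26, s(41) = 7, s(42) = 11, s(43) = 4, s(44) = 17.
The sequence repeats with period 42.
So s(493) = s(1 + ((493-1) mod 42)) = s(31) = 22.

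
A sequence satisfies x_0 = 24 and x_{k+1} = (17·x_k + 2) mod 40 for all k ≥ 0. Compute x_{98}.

Listing terms: x_0 = 24; x_1 = 10; x_2 = 12; x_3 = 6; x_4 = 24.
The sequence repeats with period 4.
So x_{98} = x_{0 + ((98-0) mod 4)} = x_2 = 12.

12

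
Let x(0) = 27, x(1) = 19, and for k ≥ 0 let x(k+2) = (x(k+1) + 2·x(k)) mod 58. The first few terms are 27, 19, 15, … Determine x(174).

7

x(0) = 27; x(1) = 19; x(2) = 15; x(3) = 53; x(4) = 25; x(5) = 15; x(6) = 7; x(7) = 37; x(8) = 51; x(9) = 9; x(10) = 53; x(11) = 13; x(12) = 3; x(13) = 29; x(14) = 35; x(15) = 35; x(16) = 47; x(17) = 1; x(18) = 37; x(19) = 39; x(20) = 55; x(21) = 17; x(22) = 11; x(23) = 45; x(24) = 9; x(25) = 41; x(26) = 1; x(27) = 25; x(28) = 27; x(29) = 19.
Since (x(28), x(29)) = (x(0), x(1)) = (27, 19) (two consecutive terms determine the rest), the sequence is periodic with period 28.
So x(174) = x(0 + ((174-0) mod 28)) = x(6) = 7.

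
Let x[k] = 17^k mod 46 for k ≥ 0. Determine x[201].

Computing terms: x[0] = 1; x[1] = 17; x[2] = 13; x[3] = 37; x[4] = 31; x[5] = 21; x[6] = 35; x[7] = 43; x[8] = 41; x[9] = 7; x[10] = 27; x[11] = 45; x[12] = 29; x[13] = 33; x[14] = 9; x[15] = 15; x[16] = 25; x[17] = 11; x[18] = 3; x[19] = 5; x[20] = 39; x[21] = 19; x[22] = 1.
Since x[22] = x[0] = 1, the sequence is periodic with period 22.
(201 - 0) mod 22 = 3, so x[201] = x[3] = 37.

37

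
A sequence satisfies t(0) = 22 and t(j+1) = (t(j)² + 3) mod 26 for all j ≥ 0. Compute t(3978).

16

Listing terms: t(0) = 22,  t(1) = 19,  t(2) = 0,  t(3) = 3,  t(4) = 12,  t(5) = 17,  t(6) = 6,  t(7) = 13,  t(8) = 16,  t(9) = 25,  t(10) = 4,  t(11) = 19.
Since t(11) = t(1) = 19, the sequence is eventually periodic: after a pre-period of length 1 it cycles with period 10.
For j ≥ 1, t(j) depends only on (j - 1) mod 10. (3978 - 1) mod 10 = 7, so t(3978) = t(8) = 16.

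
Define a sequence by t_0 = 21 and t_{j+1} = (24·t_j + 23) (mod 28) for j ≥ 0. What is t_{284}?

t_0 = 21, t_1 = 23, t_2 = 15, t_3 = 19, t_4 = 3, t_5 = 11, t_6 = 7, t_7 = 23.
Since t_7 = t_1 = 23, the sequence is eventually periodic: after a pre-period of length 1 it cycles with period 6.
For j ≥ 1, t_j depends only on (j - 1) mod 6. (284 - 1) mod 6 = 1, so t_{284} = t_2 = 15.

15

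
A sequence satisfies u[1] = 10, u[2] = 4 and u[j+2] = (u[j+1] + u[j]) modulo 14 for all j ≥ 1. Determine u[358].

u[1] = 10, u[2] = 4, u[3] = 0, u[4] = 4, u[5] = 4, u[6] = 8, u[7] = 12, u[8] = 6, u[9] = 4, u[10] = 10, u[11] = 0, u[12] = 10, u[13] = 10, u[14] = 6, u[15] = 2, u[16] = 8, u[17] = 10, u[18] = 4.
Since (u[17], u[18]) = (u[1], u[2]) = (10, 4) (two consecutive terms determine the rest), the sequence is periodic with period 16.
(358 - 1) mod 16 = 5, so u[358] = u[6] = 8.

8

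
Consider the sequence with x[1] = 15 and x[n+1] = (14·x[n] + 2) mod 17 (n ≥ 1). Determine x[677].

Listing terms: x[1] = 15,  x[2] = 8,  x[3] = 12,  x[4] = 0,  x[5] = 2,  x[6] = 13,  x[7] = 14,  x[8] = 11,  x[9] = 3,  x[10] = 10,  x[11] = 6,  x[12] = 1,  x[13] = 16,  x[14] = 5,  x[15] = 4,  x[16] = 7,  x[17] = 15.
Since x[17] = x[1] = 15, the sequence is periodic with period 16.
(677 - 1) mod 16 = 4, so x[677] = x[5] = 2.

2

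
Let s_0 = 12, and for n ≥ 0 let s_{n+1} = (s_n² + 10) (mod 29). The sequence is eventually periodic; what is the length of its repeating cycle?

6

Computing terms: s_0 = 12, s_1 = 9, s_2 = 4, s_3 = 26, s_4 = 19, s_5 = 23, s_6 = 17, s_7 = 9.
Since s_7 = s_1 = 9, the sequence is eventually periodic: after a pre-period of length 1 it cycles with period 6.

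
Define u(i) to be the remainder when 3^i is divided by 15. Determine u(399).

12

Computing terms: u(0) = 1; u(1) = 3; u(2) = 9; u(3) = 12; u(4) = 6; u(5) = 3.
Since u(5) = u(1) = 3, the sequence is eventually periodic: after a pre-period of length 1 it cycles with period 4.
For i ≥ 1, u(i) depends only on (i - 1) mod 4. (399 - 1) mod 4 = 2, so u(399) = u(3) = 12.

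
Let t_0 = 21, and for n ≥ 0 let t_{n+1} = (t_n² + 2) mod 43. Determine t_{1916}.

38

Listing terms: t_0 = 21; t_1 = 13; t_2 = 42; t_3 = 3; t_4 = 11; t_5 = 37; t_6 = 38; t_7 = 27; t_8 = 0; t_9 = 2; t_{10} = 6; t_{11} = 38.
Since t_{11} = t_6 = 38, the sequence is eventually periodic: after a pre-period of length 6 it cycles with period 5.
For n ≥ 6, t_n depends only on (n - 6) mod 5. (1916 - 6) mod 5 = 0, so t_{1916} = t_6 = 38.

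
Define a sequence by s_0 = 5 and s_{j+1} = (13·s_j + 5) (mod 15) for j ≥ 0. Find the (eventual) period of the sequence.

3

s_0 = 5,  s_1 = 10,  s_2 = 0,  s_3 = 5.
Since s_3 = s_0 = 5, the sequence is periodic with period 3.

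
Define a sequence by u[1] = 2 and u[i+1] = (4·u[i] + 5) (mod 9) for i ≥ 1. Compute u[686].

4

We have u[1] = 2; u[2] = 4; u[3] = 3; u[4] = 8; u[5] = 1; u[6] = 0; u[7] = 5; u[8] = 7; u[9] = 6; u[10] = 2.
Since u[10] = u[1] = 2, the sequence is periodic with period 9.
So u[686] = u[1 + ((686-1) mod 9)] = u[2] = 4.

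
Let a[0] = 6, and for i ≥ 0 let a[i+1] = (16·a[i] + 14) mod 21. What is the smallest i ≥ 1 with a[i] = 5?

We have a[0] = 6,  a[1] = 5,  a[2] = 10,  a[3] = 6.
The sequence repeats with period 3.
The value 5 first appears (with i ≥ 1) at a[1].

1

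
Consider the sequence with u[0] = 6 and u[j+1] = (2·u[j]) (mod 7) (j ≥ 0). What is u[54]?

Computing terms: u[0] = 6; u[1] = 5; u[2] = 3; u[3] = 6.
Since u[3] = u[0] = 6, the sequence is periodic with period 3.
(54 - 0) mod 3 = 0, so u[54] = u[0] = 6.

6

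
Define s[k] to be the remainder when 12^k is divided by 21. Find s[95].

3

Computing terms: s[1] = 12; s[2] = 18; s[3] = 6; s[4] = 9; s[5] = 3; s[6] = 15; s[7] = 12.
Since s[7] = s[1] = 12, the sequence is periodic with period 6.
So s[95] = s[1 + ((95-1) mod 6)] = s[5] = 3.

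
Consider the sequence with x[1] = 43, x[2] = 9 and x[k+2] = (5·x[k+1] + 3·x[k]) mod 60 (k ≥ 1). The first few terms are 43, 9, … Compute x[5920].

33

Computing terms: x[1] = 43, x[2] = 9, x[3] = 54, x[4] = 57, x[5] = 27, x[6] = 6, x[7] = 51, x[8] = 33, x[9] = 18, x[10] = 9, x[11] = 39, x[12] = 42, x[13] = 27, x[14] = 21, x[15] = 6, x[16] = 33, x[17] = 3, x[18] = 54, x[19] = 39, x[20] = 57, x[21] = 42, x[22] = 21, x[23] = 51, x[24] = 18, x[25] = 3, x[26] = 9, x[27] = 54.
Since (x[26], x[27]) = (x[2], x[3]) = (9, 54) (two consecutive terms determine the rest), the sequence is eventually periodic: after a pre-period of length 1 it cycles with period 24.
For k ≥ 2, x[k] depends only on (k - 2) mod 24. (5920 - 2) mod 24 = 14, so x[5920] = x[16] = 33.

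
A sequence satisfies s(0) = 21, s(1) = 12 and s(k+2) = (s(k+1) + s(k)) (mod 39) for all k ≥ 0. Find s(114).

Computing terms: s(0) = 21,  s(1) = 12,  s(2) = 33,  s(3) = 6,  s(4) = 0,  s(5) = 6,  s(6) = 6,  s(7) = 12,  s(8) = 18,  s(9) = 30,  s(10) = 9,  s(11) = 0,  s(12) = 9,  s(13) = 9,  s(14) = 18,  s(15) = 27,  s(16) = 6,  s(17) = 33,  s(18) = 0,  s(19) = 33,  s(20) = 33,  s(21) = 27,  s(22) = 21,  s(23) = 9,  s(24) = 30,  s(25) = 0,  s(26) = 30,  s(27) = 30,  s(28) = 21,  s(29) = 12.
The sequence repeats with period 28.
So s(114) = s(0 + ((114-0) mod 28)) = s(2) = 33.

33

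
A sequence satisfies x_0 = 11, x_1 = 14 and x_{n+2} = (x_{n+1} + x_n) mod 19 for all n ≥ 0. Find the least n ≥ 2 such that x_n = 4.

We have x_0 = 11,  x_1 = 14,  x_2 = 6,  x_3 = 1,  x_4 = 7,  x_5 = 8,  x_6 = 15,  x_7 = 4,  x_8 = 0,  x_9 = 4,  x_{10} = 4,  x_{11} = 8,  x_{12} = 12,  x_{13} = 1,  x_{14} = 13,  x_{15} = 14,  x_{16} = 8,  x_{17} = 3,  x_{18} = 11,  x_{19} = 14.
The sequence repeats with period 18.
The value 4 first appears (with n ≥ 2) at x_7.

7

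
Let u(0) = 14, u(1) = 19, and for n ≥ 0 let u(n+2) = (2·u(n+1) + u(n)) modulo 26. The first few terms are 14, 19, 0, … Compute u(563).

Computing terms: u(0) = 14, u(1) = 19, u(2) = 0, u(3) = 19, u(4) = 12, u(5) = 17, u(6) = 20, u(7) = 5, u(8) = 4, u(9) = 13, u(10) = 4, u(11) = 21, u(12) = 20, u(13) = 9, u(14) = 12, u(15) = 7, u(16) = 0, u(17) = 7, u(18) = 14, u(19) = 9, u(20) = 6, u(21) = 21, u(22) = 22, u(23) = 13, u(24) = 22, u(25) = 5, u(26) = 6, u(27) = 17, u(28) = 14, u(29) = 19.
The sequence repeats with period 28.
(563 - 0) mod 28 = 3, so u(563) = u(3) = 19.

19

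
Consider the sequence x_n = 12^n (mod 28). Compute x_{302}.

Computing terms: x_0 = 1; x_1 = 12; x_2 = 4; x_3 = 20; x_4 = 16; x_5 = 24; x_6 = 8; x_7 = 12.
Since x_7 = x_1 = 12, the sequence is eventually periodic: after a pre-period of length 1 it cycles with period 6.
For n ≥ 1, x_n depends only on (n - 1) mod 6. (302 - 1) mod 6 = 1, so x_{302} = x_2 = 4.

4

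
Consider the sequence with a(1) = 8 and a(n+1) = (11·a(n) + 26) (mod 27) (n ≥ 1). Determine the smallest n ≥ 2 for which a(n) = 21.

16

a(1) = 8; a(2) = 6; a(3) = 11; a(4) = 12; a(5) = 23; a(6) = 9; a(7) = 17; a(8) = 24; a(9) = 20; a(10) = 3; a(11) = 5; a(12) = 0; a(13) = 26; a(14) = 15; a(15) = 2; a(16) = 21; a(17) = 14; a(18) = 18; a(19) = 8.
Since a(19) = a(1) = 8, the sequence is periodic with period 18.
The value 21 first appears (with n ≥ 2) at a(16).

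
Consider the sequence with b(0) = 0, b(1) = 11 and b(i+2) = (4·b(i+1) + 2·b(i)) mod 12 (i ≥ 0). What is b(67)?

8

Listing terms: b(0) = 0,  b(1) = 11,  b(2) = 8,  b(3) = 6,  b(4) = 4,  b(5) = 4,  b(6) = 0,  b(7) = 8,  b(8) = 8,  b(9) = 0,  b(10) = 4,  b(11) = 4.
Since (b(10), b(11)) = (b(4), b(5)) = (4, 4) (two consecutive terms determine the rest), the sequence is eventually periodic: after a pre-period of length 4 it cycles with period 6.
For i ≥ 4, b(i) depends only on (i - 4) mod 6. (67 - 4) mod 6 = 3, so b(67) = b(7) = 8.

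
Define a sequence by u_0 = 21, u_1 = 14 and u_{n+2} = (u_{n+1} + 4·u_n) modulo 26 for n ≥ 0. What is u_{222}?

We have u_0 = 21, u_1 = 14, u_2 = 20, u_3 = 24, u_4 = 0, u_5 = 18, u_6 = 18, u_7 = 12, u_8 = 6, u_9 = 2, u_{10} = 0, u_{11} = 8, u_{12} = 8, u_{13} = 14, u_{14} = 20.
Since (u_{13}, u_{14}) = (u_1, u_2) = (14, 20) (two consecutive terms determine the rest), the sequence is eventually periodic: after a pre-period of length 1 it cycles with period 12.
For n ≥ 1, u_n depends only on (n - 1) mod 12. (222 - 1) mod 12 = 5, so u_{222} = u_6 = 18.

18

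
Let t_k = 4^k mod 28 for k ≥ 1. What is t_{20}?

We have t_1 = 4,  t_2 = 16,  t_3 = 8,  t_4 = 4.
The sequence repeats with period 3.
(20 - 1) mod 3 = 1, so t_{20} = t_2 = 16.

16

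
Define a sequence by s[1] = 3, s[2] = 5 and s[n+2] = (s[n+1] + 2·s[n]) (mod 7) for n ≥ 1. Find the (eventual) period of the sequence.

6

We have s[1] = 3,  s[2] = 5,  s[3] = 4,  s[4] = 0,  s[5] = 1,  s[6] = 1,  s[7] = 3,  s[8] = 5.
The sequence repeats with period 6.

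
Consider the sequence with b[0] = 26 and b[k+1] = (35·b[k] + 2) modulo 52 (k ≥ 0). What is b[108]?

26

Computing terms: b[0] = 26, b[1] = 28, b[2] = 46, b[3] = 0, b[4] = 2, b[5] = 20, b[6] = 26.
The sequence repeats with period 6.
So b[108] = b[0 + ((108-0) mod 6)] = b[0] = 26.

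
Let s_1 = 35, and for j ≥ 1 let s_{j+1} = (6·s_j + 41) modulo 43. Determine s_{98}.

Computing terms: s_1 = 35,  s_2 = 36,  s_3 = 42,  s_4 = 35.
The sequence repeats with period 3.
So s_{98} = s_{1 + ((98-1) mod 3)} = s_2 = 36.

36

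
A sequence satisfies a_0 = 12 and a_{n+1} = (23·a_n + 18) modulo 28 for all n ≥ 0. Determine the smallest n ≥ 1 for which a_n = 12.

6

Computing terms: a_0 = 12; a_1 = 14; a_2 = 4; a_3 = 26; a_4 = 0; a_5 = 18; a_6 = 12.
The sequence repeats with period 6.
The value 12 next appears (with n ≥ 1) at a_6.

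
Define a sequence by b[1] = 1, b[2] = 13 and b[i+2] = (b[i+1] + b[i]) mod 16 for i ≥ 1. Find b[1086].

4

b[1] = 1, b[2] = 13, b[3] = 14, b[4] = 11, b[5] = 9, b[6] = 4, b[7] = 13, b[8] = 1, b[9] = 14, b[10] = 15, b[11] = 13, b[12] = 12, b[13] = 9, b[14] = 5, b[15] = 14, b[16] = 3, b[17] = 1, b[18] = 4, b[19] = 5, b[20] = 9, b[21] = 14, b[22] = 7, b[23] = 5, b[24] = 12, b[25] = 1, b[26] = 13.
The sequence repeats with period 24.
(1086 - 1) mod 24 = 5, so b[1086] = b[6] = 4.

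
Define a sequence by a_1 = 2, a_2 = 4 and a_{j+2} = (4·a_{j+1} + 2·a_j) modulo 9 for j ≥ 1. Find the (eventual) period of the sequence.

6

Computing terms: a_1 = 2; a_2 = 4; a_3 = 2; a_4 = 7; a_5 = 5; a_6 = 7; a_7 = 2; a_8 = 4.
Since (a_7, a_8) = (a_1, a_2) = (2, 4) (two consecutive terms determine the rest), the sequence is periodic with period 6.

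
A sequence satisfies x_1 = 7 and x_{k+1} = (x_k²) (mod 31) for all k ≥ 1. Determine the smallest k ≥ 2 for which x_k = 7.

5

Listing terms: x_1 = 7, x_2 = 18, x_3 = 14, x_4 = 10, x_5 = 7.
Since x_5 = x_1 = 7, the sequence is periodic with period 4.
The value 7 next appears (with k ≥ 2) at x_5.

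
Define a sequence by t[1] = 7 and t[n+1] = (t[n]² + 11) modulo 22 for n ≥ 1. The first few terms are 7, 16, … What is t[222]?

16

We have t[1] = 7; t[2] = 16; t[3] = 3; t[4] = 20; t[5] = 15; t[6] = 16.
Since t[6] = t[2] = 16, the sequence is eventually periodic: after a pre-period of length 1 it cycles with period 4.
For n ≥ 2, t[n] depends only on (n - 2) mod 4. (222 - 2) mod 4 = 0, so t[222] = t[2] = 16.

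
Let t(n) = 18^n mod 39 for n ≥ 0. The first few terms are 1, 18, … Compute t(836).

27

t(0) = 1; t(1) = 18; t(2) = 12; t(3) = 21; t(4) = 27; t(5) = 18.
Since t(5) = t(1) = 18, the sequence is eventually periodic: after a pre-period of length 1 it cycles with period 4.
For n ≥ 1, t(n) depends only on (n - 1) mod 4. (836 - 1) mod 4 = 3, so t(836) = t(4) = 27.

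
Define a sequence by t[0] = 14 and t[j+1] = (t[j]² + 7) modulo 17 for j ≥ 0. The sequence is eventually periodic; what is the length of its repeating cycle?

3

Listing terms: t[0] = 14, t[1] = 16, t[2] = 8, t[3] = 3, t[4] = 16.
Since t[4] = t[1] = 16, the sequence is eventually periodic: after a pre-period of length 1 it cycles with period 3.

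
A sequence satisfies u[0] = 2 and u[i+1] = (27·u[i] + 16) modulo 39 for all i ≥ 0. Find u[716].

Computing terms: u[0] = 2; u[1] = 31; u[2] = 34; u[3] = 37; u[4] = 1; u[5] = 4; u[6] = 7; u[7] = 10; u[8] = 13; u[9] = 16; u[10] = 19; u[11] = 22; u[12] = 25; u[13] = 28; u[14] = 31.
Since u[14] = u[1] = 31, the sequence is eventually periodic: after a pre-period of length 1 it cycles with period 13.
For i ≥ 1, u[i] depends only on (i - 1) mod 13. (716 - 1) mod 13 = 0, so u[716] = u[1] = 31.

31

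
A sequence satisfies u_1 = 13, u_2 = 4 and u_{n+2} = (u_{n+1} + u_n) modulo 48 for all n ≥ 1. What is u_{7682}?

4

Listing terms: u_1 = 13, u_2 = 4, u_3 = 17, u_4 = 21, u_5 = 38, u_6 = 11, u_7 = 1, u_8 = 12, u_9 = 13, u_{10} = 25, u_{11} = 38, u_{12} = 15, u_{13} = 5, u_{14} = 20, u_{15} = 25, u_{16} = 45, u_{17} = 22, u_{18} = 19, u_{19} = 41, u_{20} = 12, u_{21} = 5, u_{22} = 17, u_{23} = 22, u_{24} = 39, u_{25} = 13, u_{26} = 4.
The sequence repeats with period 24.
So u_{7682} = u_{1 + ((7682-1) mod 24)} = u_2 = 4.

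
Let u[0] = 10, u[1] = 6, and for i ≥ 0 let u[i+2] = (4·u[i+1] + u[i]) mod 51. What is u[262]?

u[0] = 10,  u[1] = 6,  u[2] = 34,  u[3] = 40,  u[4] = 41,  u[5] = 0,  u[6] = 41,  u[7] = 11,  u[8] = 34,  u[9] = 45,  u[10] = 10,  u[11] = 34,  u[12] = 44,  u[13] = 6,  u[14] = 17,  u[15] = 23,  u[16] = 7,  u[17] = 0,  u[18] = 7,  u[19] = 28,  u[20] = 17,  u[21] = 45,  u[22] = 44,  u[23] = 17,  u[24] = 10,  u[25] = 6.
The sequence repeats with period 24.
So u[262] = u[0 + ((262-0) mod 24)] = u[22] = 44.

44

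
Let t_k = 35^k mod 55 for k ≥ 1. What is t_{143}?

30

Listing terms: t_1 = 35, t_2 = 15, t_3 = 30, t_4 = 5, t_5 = 10, t_6 = 20, t_7 = 40, t_8 = 25, t_9 = 50, t_{10} = 45, t_{11} = 35.
Since t_{11} = t_1 = 35, the sequence is periodic with period 10.
(143 - 1) mod 10 = 2, so t_{143} = t_3 = 30.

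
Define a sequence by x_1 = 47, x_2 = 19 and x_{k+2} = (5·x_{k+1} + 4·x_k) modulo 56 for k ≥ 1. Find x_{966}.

x_1 = 47,  x_2 = 19,  x_3 = 3,  x_4 = 35,  x_5 = 19,  x_6 = 11,  x_7 = 19,  x_8 = 27,  x_9 = 43,  x_{10} = 43,  x_{11} = 51,  x_{12} = 35,  x_{13} = 43,  x_{14} = 19,  x_{15} = 43,  x_{16} = 11,  x_{17} = 3,  x_{18} = 3,  x_{19} = 27,  x_{20} = 35,  x_{21} = 3,  x_{22} = 43,  x_{23} = 3,  x_{24} = 19,  x_{25} = 51,  x_{26} = 51,  x_{27} = 11,  x_{28} = 35,  x_{29} = 51,  x_{30} = 3,  x_{31} = 51,  x_{32} = 43,  x_{33} = 27,  x_{34} = 27,  x_{35} = 19,  x_{36} = 35,  x_{37} = 27,  x_{38} = 51,  x_{39} = 27,  x_{40} = 3,  x_{41} = 11,  x_{42} = 11,  x_{43} = 43,  x_{44} = 35,  x_{45} = 11,  x_{46} = 27,  x_{47} = 11,  x_{48} = 51,  x_{49} = 19,  x_{50} = 19,  x_{51} = 3.
Since (x_{50}, x_{51}) = (x_2, x_3) = (19, 3) (two consecutive terms determine the rest), the sequence is eventually periodic: after a pre-period of length 1 it cycles with period 48.
For k ≥ 2, x_k depends only on (k - 2) mod 48. (966 - 2) mod 48 = 4, so x_{966} = x_6 = 11.

11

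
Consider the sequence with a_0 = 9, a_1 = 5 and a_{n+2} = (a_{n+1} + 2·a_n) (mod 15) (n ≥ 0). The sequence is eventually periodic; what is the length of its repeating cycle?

Listing terms: a_0 = 9,  a_1 = 5,  a_2 = 8,  a_3 = 3,  a_4 = 4,  a_5 = 10,  a_6 = 3,  a_7 = 8,  a_8 = 14,  a_9 = 0,  a_{10} = 13,  a_{11} = 13,  a_{12} = 9,  a_{13} = 5.
Since (a_{12}, a_{13}) = (a_0, a_1) = (9, 5) (two consecutive terms determine the rest), the sequence is periodic with period 12.

12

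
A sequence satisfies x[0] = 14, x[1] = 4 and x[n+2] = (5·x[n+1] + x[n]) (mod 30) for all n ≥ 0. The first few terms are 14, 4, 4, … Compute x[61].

x[0] = 14,  x[1] = 4,  x[2] = 4,  x[3] = 24,  x[4] = 4,  x[5] = 14,  x[6] = 14,  x[7] = 24,  x[8] = 14,  x[9] = 4.
Since (x[8], x[9]) = (x[0], x[1]) = (14, 4) (two consecutive terms determine the rest), the sequence is periodic with period 8.
(61 - 0) mod 8 = 5, so x[61] = x[5] = 14.

14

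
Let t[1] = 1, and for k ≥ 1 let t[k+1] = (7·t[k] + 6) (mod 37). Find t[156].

23

Computing terms: t[1] = 1, t[2] = 13, t[3] = 23, t[4] = 19, t[5] = 28, t[6] = 17, t[7] = 14, t[8] = 30, t[9] = 31, t[10] = 1.
Since t[10] = t[1] = 1, the sequence is periodic with period 9.
(156 - 1) mod 9 = 2, so t[156] = t[3] = 23.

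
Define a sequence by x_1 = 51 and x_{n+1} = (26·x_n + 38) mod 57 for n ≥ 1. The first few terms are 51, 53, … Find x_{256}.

Computing terms: x_1 = 51,  x_2 = 53,  x_3 = 48,  x_4 = 32,  x_5 = 15,  x_6 = 29,  x_7 = 51.
The sequence repeats with period 6.
So x_{256} = x_{1 + ((256-1) mod 6)} = x_4 = 32.

32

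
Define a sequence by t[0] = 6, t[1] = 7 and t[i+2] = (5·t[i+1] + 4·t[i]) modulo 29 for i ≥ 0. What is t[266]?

7

t[0] = 6,  t[1] = 7,  t[2] = 1,  t[3] = 4,  t[4] = 24,  t[5] = 20,  t[6] = 22,  t[7] = 16,  t[8] = 23,  t[9] = 5,  t[10] = 1,  t[11] = 25,  t[12] = 13,  t[13] = 20,  t[14] = 7,  t[15] = 28,  t[16] = 23,  t[17] = 24,  t[18] = 9,  t[19] = 25,  t[20] = 16,  t[21] = 6,  t[22] = 7.
Since (t[21], t[22]) = (t[0], t[1]) = (6, 7) (two consecutive terms determine the rest), the sequence is periodic with period 21.
(266 - 0) mod 21 = 14, so t[266] = t[14] = 7.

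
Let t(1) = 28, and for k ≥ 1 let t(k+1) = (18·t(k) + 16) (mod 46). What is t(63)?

32

Computing terms: t(1) = 28, t(2) = 14, t(3) = 38, t(4) = 10, t(5) = 12, t(6) = 2, t(7) = 6, t(8) = 32, t(9) = 40, t(10) = 0, t(11) = 16, t(12) = 28.
Since t(12) = t(1) = 28, the sequence is periodic with period 11.
(63 - 1) mod 11 = 7, so t(63) = t(8) = 32.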